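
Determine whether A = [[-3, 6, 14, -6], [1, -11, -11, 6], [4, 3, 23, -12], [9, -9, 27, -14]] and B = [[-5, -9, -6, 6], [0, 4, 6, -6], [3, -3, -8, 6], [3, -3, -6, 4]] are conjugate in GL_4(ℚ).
No.

Both have characteristic polynomial (x - 4)(x + 2)^2(x + 5), but the minimal polynomial of A is (x - 4)(x + 2)^2(x + 5) while the minimal polynomial of B is (x - 4)(x + 2)(x + 5). The minimal polynomial is a similarity invariant, so A and B are not similar.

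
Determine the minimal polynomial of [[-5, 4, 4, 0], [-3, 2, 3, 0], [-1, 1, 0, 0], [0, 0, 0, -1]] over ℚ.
The characteristic polynomial factors as (x + 1)^4. The minimal polynomial is ∏(x - λ)^{k_λ} where k_λ is the size of the largest Jordan block at λ.

For λ = -1: rank(A + I) = 1, and the largest Jordan block has size 2 (the smallest k with rank((A + I)^k) = rank((A + I)^(k+1))).

So m_A(x) = (x + 1)^2.

m_A(x) = (x + 1)^2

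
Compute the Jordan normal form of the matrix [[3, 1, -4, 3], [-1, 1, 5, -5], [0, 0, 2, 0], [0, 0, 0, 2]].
J = [[2, 1, 0, 0], [0, 2, 1, 0], [0, 0, 2, 0], [0, 0, 0, 2]]

The characteristic polynomial is det(xI - A) = (x - 2)^4, so the eigenvalues are 2 (algebraic multiplicity 4).

For λ = 2: rank(A - 2I) = 2, rank((A - 2I)^2) = 1, rank((A - 2I)^3) = 0. The eigenspace has dimension 4 - 2 = 2, so there are 2 Jordan blocks; the rank sequence gives block sizes [3, 1].

Assembling the blocks gives the Jordan form J above.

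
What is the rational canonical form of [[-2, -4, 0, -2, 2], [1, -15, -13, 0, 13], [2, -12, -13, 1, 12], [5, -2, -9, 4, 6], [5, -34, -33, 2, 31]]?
The invariant factors of A (the non-unit diagonal entries of the Smith normal form of xI - A over ℚ[x]) are (x - 4)(x - 1)(x^3 + 4x + 3), each dividing the next. The characteristic polynomial is their product, (x - 4)(x - 1)(x^3 + 4x + 3).

The rational canonical form is the block-diagonal matrix of companion matrices C(f_i):
R = [[0, 0, 0, 0, -12], [1, 0, 0, 0, -1], [0, 1, 0, 0, 17], [0, 0, 1, 0, -8], [0, 0, 0, 1, 5]].

Note the characteristic polynomial does not split into linear factors over ℚ, so A has no Jordan form over ℚ; the rational canonical form exists over any field.

R = [[0, 0, 0, 0, -12], [1, 0, 0, 0, -1], [0, 1, 0, 0, 17], [0, 0, 1, 0, -8], [0, 0, 0, 1, 5]]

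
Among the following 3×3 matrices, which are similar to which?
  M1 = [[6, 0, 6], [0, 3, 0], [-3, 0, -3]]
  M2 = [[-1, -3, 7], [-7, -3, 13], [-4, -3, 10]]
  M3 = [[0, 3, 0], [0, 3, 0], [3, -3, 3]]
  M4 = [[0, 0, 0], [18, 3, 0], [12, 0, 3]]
2 classes: {M1, M3, M4}, {M2}

Characteristic polynomials: χ_{M1} = x(x - 3)^2, χ_{M2} = x(x - 3)^2, χ_{M3} = x(x - 3)^2, χ_{M4} = x(x - 3)^2.

{M1, M3, M4}: invariant factors x - 3, x(x - 3).

{M2}: invariant factors x(x - 3)^2.

Matrices are similar if and only if their invariant-factor lists agree; the partition into similarity classes is {M1, M3, M4}, {M2}.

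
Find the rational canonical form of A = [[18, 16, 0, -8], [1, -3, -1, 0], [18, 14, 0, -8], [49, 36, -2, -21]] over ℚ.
R = [[0, 2, 0, 0], [1, -3, 0, 0], [0, 0, 0, 2], [0, 0, 1, -3]]

The invariant factors of A (the non-unit diagonal entries of the Smith normal form of xI - A over ℚ[x]) are x^2 + 3x - 2, x^2 + 3x - 2, each dividing the next. The characteristic polynomial is their product, (x^2 + 3x - 2)^2.

The rational canonical form is the block-diagonal matrix of companion matrices C(f_i):
R = [[0, 2, 0, 0], [1, -3, 0, 0], [0, 0, 0, 2], [0, 0, 1, -3]].

Note the characteristic polynomial does not split into linear factors over ℚ, so A has no Jordan form over ℚ; the rational canonical form exists over any field.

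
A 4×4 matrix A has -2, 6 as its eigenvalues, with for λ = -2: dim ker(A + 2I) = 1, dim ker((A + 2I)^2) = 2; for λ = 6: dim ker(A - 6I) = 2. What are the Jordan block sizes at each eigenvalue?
λ = -2: successive nullity increments [1, 1] count blocks of size ≥ k; block sizes are [2].
λ = 6: successive nullity increments [2] count blocks of size ≥ k; block sizes are [1, 1].

Jordan blocks: (-2, 2), (6, 1), (6, 1)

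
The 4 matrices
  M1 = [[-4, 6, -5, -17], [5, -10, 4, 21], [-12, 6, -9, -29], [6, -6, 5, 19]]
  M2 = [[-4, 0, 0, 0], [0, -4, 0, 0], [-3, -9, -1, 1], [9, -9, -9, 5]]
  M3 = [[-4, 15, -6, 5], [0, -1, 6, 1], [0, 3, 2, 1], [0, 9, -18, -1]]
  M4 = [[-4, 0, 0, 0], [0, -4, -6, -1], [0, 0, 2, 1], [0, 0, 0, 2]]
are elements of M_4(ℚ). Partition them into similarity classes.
Characteristic polynomials: χ_{M1} = (x - 2)^2(x + 4)^2, χ_{M2} = (x - 2)^2(x + 4)^2, χ_{M3} = (x - 2)^2(x + 4)^2, χ_{M4} = (x - 2)^2(x + 4)^2.

{M1}: invariant factors (x - 2)^2(x + 4)^2.

{M2, M3, M4}: invariant factors x + 4, (x - 2)^2(x + 4).

Matrices are similar if and only if their invariant-factor lists agree; the partition into similarity classes is {M1}, {M2, M3, M4}.

2 classes: {M1}, {M2, M3, M4}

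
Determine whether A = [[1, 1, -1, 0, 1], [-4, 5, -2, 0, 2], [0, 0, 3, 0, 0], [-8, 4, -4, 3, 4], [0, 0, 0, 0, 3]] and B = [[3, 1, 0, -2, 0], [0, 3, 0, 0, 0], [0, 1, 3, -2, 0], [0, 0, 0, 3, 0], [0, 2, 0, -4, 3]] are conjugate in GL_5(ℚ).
Yes.

Two matrices over a field are similar if and only if they have the same invariant factors.

Both A and B have characteristic polynomial (x - 3)^5 and minimal polynomial (x - 3)^2. Computing further, both have invariant factors x - 3, x - 3, x - 3, (x - 3)^2. Hence A and B are similar.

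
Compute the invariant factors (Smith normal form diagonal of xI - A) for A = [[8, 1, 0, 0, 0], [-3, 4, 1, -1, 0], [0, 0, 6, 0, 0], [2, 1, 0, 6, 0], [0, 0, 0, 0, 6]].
The Jordan structure of A has elementary divisors (x - 6)^3, (x - 6), (x - 6). Arranging the block sizes at each eigenvalue in decreasing order and taking row products gives the invariant factors.

Invariant factors (smallest first, each dividing the next): x - 6, x - 6, (x - 6)^3.

Check: the last factor (x - 6)^3 is the minimal polynomial, and the product (x - 6)^5 is the characteristic polynomial.

x - 6, x - 6, (x - 6)^3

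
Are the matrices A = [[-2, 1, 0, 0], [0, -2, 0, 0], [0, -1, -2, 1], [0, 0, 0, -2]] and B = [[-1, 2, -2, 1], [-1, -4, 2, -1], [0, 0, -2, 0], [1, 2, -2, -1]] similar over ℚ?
Both have characteristic polynomial (x + 2)^4 and minimal polynomial (x + 2)^2. But rank(A + 2I) = 2 for A while rank(B + 2I) = 1 for B, so the number of Jordan blocks at λ = -2 differs. A and B are not similar.

No.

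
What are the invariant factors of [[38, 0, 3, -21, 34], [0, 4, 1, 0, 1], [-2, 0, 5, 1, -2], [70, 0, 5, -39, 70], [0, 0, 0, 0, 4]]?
The Jordan structure of A has elementary divisors (x + 4), (x - 4)^3, (x - 4). Arranging the block sizes at each eigenvalue in decreasing order and taking row products gives the invariant factors.

Invariant factors (smallest first, each dividing the next): x - 4, (x - 4)^3(x + 4).

Check: the last factor (x - 4)^3(x + 4) is the minimal polynomial, and the product (x - 4)^4(x + 4) is the characteristic polynomial.

x - 4, (x - 4)^3(x + 4)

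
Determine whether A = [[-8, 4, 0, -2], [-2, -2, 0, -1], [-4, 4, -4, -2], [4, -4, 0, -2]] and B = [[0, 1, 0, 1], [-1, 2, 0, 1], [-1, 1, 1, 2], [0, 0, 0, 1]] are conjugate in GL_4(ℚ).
trace(A) = -16 but trace(B) = 4. The trace is a similarity invariant, so A and B are not similar.

No.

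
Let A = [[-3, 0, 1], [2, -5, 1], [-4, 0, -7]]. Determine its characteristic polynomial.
χ_A(x) = (x + 5)^3

xI - A = [[x + 3, 0, -1], [-2, x + 5, -1], [4, 0, x + 7]].

Expanding det(xI - A) along the first row:
det(xI - A) = + (x + 3)·det([[x + 5, -1], [0, x + 7]]) - (0)·det([[-2, -1], [4, x + 7]]) + (-1)·det([[-2, x + 5], [4, 0]]).

Evaluating gives χ_A(x) = x^3 + 15x^2 + 75x + 125 = (x + 5)^3.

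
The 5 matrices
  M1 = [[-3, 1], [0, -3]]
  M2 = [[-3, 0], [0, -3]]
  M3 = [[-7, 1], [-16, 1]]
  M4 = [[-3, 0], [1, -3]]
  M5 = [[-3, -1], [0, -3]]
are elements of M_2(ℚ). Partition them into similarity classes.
Characteristic polynomials: χ_{M1} = (x + 3)^2, χ_{M2} = (x + 3)^2, χ_{M3} = (x + 3)^2, χ_{M4} = (x + 3)^2, χ_{M5} = (x + 3)^2.

{M1, M3, M4, M5}: invariant factors (x + 3)^2.

{M2}: invariant factors x + 3, x + 3.

Matrices are similar if and only if their invariant-factor lists agree; the partition into similarity classes is {M1, M3, M4, M5}, {M2}.

2 classes: {M1, M3, M4, M5}, {M2}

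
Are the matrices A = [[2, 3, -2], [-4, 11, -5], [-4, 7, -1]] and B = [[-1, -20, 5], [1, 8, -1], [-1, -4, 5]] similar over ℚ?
No.

Both have characteristic polynomial (x - 4)^3, but the minimal polynomial of A is (x - 4)^3 while the minimal polynomial of B is (x - 4)^2. The minimal polynomial is a similarity invariant, so A and B are not similar.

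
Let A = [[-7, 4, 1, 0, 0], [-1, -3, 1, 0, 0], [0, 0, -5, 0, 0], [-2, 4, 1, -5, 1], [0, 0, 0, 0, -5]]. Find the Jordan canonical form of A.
The characteristic polynomial is det(xI - A) = (x + 5)^5, so the eigenvalues are -5 (algebraic multiplicity 5).

For λ = -5: rank(A + 5I) = 3, rank((A + 5I)^2) = 1, rank((A + 5I)^3) = 0. The eigenspace has dimension 5 - 3 = 2, so there are 2 Jordan blocks; the rank sequence gives block sizes [3, 2].

Assembling the blocks gives the Jordan form J above.

J = [[-5, 1, 0, 0, 0], [0, -5, 1, 0, 0], [0, 0, -5, 0, 0], [0, 0, 0, -5, 1], [0, 0, 0, 0, -5]]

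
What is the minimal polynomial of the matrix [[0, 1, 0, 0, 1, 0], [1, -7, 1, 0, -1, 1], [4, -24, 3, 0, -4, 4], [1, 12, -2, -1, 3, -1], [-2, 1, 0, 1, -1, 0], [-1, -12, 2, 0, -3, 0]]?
The characteristic polynomial factors as (x + 1)^6. The minimal polynomial is ∏(x - λ)^{k_λ} where k_λ is the size of the largest Jordan block at λ.

For λ = -1: rank(A + I) = 4, and the largest Jordan block has size 3 (the smallest k with rank((A + I)^k) = rank((A + I)^(k+1))).

So m_A(x) = (x + 1)^3.

m_A(x) = (x + 1)^3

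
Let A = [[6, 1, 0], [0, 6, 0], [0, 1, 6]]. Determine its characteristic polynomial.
χ_A(x) = (x - 6)^3

xI - A = [[x - 6, -1, 0], [0, x - 6, 0], [0, -1, x - 6]].

Expanding det(xI - A) along the first row:
det(xI - A) = + (x - 6)·det([[x - 6, 0], [-1, x - 6]]) - (-1)·det([[0, 0], [0, x - 6]]) + (0)·det([[0, x - 6], [0, -1]]).

Evaluating gives χ_A(x) = x^3 - 18x^2 + 108x - 216 = (x - 6)^3.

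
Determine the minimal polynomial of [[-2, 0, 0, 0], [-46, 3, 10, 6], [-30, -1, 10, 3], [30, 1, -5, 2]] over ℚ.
m_A(x) = (x - 5)^2(x + 2)

The characteristic polynomial factors as (x - 5)^3(x + 2). The minimal polynomial is ∏(x - λ)^{k_λ} where k_λ is the size of the largest Jordan block at λ.

For λ = -2: rank(A + 2I) = 3, and the largest Jordan block has size 1 (the smallest k with rank((A + 2I)^k) = rank((A + 2I)^(k+1))).
For λ = 5: rank(A - 5I) = 2, and the largest Jordan block has size 2 (the smallest k with rank((A - 5I)^k) = rank((A - 5I)^(k+1))).

So m_A(x) = (x - 5)^2(x + 2).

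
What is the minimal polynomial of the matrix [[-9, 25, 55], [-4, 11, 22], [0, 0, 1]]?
m_A(x) = (x - 1)^2

The characteristic polynomial factors as (x - 1)^3. The minimal polynomial is ∏(x - λ)^{k_λ} where k_λ is the size of the largest Jordan block at λ.

For λ = 1: rank(A - I) = 1, and the largest Jordan block has size 2 (the smallest k with rank((A - I)^k) = rank((A - I)^(k+1))).

So m_A(x) = (x - 1)^2.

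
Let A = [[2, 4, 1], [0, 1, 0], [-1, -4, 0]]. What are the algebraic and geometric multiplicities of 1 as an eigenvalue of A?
algebraic multiplicity 3, geometric multiplicity 2

The characteristic polynomial is (x - 1)^3, so the factor x - 1 appears with exponent 3: the algebraic multiplicity is 3.

rank(A - I) = 1, so the eigenspace has dimension 3 - 1 = 2: the geometric multiplicity is 2.

Since 2 < 3, A is not diagonalizable.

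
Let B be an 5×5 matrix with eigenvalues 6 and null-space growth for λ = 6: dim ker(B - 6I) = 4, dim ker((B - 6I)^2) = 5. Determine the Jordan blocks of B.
λ = 6: successive nullity increments [4, 1] count blocks of size ≥ k; block sizes are [2, 1, 1, 1].

Jordan blocks: (6, 2), (6, 1), (6, 1), (6, 1)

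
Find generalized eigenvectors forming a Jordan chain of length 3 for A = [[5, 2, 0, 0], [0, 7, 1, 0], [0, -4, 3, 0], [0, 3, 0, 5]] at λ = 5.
v_1 = [[0, 0, 1, 0]]^T, v_2 = [[0, 1, -2, 0]]^T, v_3 = [[2, 0, 0, 3]]^T

We seek v_1 ∈ ker((A - 5I)^3) \ ker((A - 5I)^2), then set v_{i+1} = (A - 5I) v_i.

One such chain is v_1 = [[0, 0, 1, 0]]^T, v_2 = [[0, 1, -2, 0]]^T, v_3 = [[2, 0, 0, 3]]^T. Check: (A - 5I) v_3 = [[0, 0, 0, 0]]^T = 0.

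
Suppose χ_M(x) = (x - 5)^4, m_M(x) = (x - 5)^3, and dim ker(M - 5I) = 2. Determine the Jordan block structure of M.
λ = 5: algebraic multiplicity 4 (exponent in χ_M), largest block size 3 (exponent in m_M), 2 blocks (geometric multiplicity). These force block sizes [3, 1].

Jordan blocks: (5, 3), (5, 1)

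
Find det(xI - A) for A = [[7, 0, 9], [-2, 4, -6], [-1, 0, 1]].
χ_A(x) = (x - 4)^3

xI - A = [[x - 7, 0, -9], [2, x - 4, 6], [1, 0, x - 1]].

Expanding det(xI - A) along the first row:
det(xI - A) = + (x - 7)·det([[x - 4, 6], [0, x - 1]]) - (0)·det([[2, 6], [1, x - 1]]) + (-9)·det([[2, x - 4], [1, 0]]).

Evaluating gives χ_A(x) = x^3 - 12x^2 + 48x - 64 = (x - 4)^3.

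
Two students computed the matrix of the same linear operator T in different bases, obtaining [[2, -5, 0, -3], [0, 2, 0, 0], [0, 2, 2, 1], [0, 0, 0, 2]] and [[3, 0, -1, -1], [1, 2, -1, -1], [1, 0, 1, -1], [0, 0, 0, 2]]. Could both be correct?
Both have characteristic polynomial (x - 2)^4 and minimal polynomial (x - 2)^2. But rank(A - 2I) = 2 for A while rank(B - 2I) = 1 for B, so the number of Jordan blocks at λ = 2 differs. A and B are not similar.

No.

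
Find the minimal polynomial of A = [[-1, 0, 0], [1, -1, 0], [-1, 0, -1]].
m_A(x) = (x + 1)^2

The characteristic polynomial factors as (x + 1)^3. The minimal polynomial is ∏(x - λ)^{k_λ} where k_λ is the size of the largest Jordan block at λ.

For λ = -1: rank(A + I) = 1, and the largest Jordan block has size 2 (the smallest k with rank((A + I)^k) = rank((A + I)^(k+1))).

So m_A(x) = (x + 1)^2.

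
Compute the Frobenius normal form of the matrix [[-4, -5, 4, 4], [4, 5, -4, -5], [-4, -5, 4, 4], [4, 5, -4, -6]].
R = [[0, 0, 0, 0], [0, 0, 0, 0], [0, 1, 0, 5], [0, 0, 1, -1]]

The invariant factors of A (the non-unit diagonal entries of the Smith normal form of xI - A over ℚ[x]) are x, x(x^2 + x - 5), each dividing the next. The characteristic polynomial is their product, x^2(x^2 + x - 5).

The rational canonical form is the block-diagonal matrix of companion matrices C(f_i):
R = [[0, 0, 0, 0], [0, 0, 0, 0], [0, 1, 0, 5], [0, 0, 1, -1]].

Note the characteristic polynomial does not split into linear factors over ℚ, so A has no Jordan form over ℚ; the rational canonical form exists over any field.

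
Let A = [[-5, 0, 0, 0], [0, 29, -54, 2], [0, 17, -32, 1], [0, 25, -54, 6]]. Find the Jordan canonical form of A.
J = [[-5, 0, 0, 0], [0, -5, 0, 0], [0, 0, 4, 1], [0, 0, 0, 4]]

The characteristic polynomial is det(xI - A) = (x - 4)^2(x + 5)^2, so the eigenvalues are -5 (algebraic multiplicity 2), 4 (algebraic multiplicity 2).

For λ = -5: rank(A + 5I) = 2. The eigenspace has dimension 4 - 2 = 2, so there are 2 Jordan blocks; the rank sequence gives block sizes [1, 1].

For λ = 4: rank(A - 4I) = 3, rank((A - 4I)^2) = 2. The eigenspace has dimension 4 - 3 = 1, so there is 1 Jordan block; the rank sequence gives block sizes [2].

Assembling the blocks gives the Jordan form J above.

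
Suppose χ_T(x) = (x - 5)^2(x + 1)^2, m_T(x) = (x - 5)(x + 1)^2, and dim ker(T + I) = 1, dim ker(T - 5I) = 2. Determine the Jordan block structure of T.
Jordan blocks: (-1, 2), (5, 1), (5, 1)

λ = -1: algebraic multiplicity 2 (exponent in χ_T), largest block size 2 (exponent in m_T), 1 block (geometric multiplicity). This forces block sizes [2].
λ = 5: algebraic multiplicity 2 (exponent in χ_T), largest block size 1 (exponent in m_T), 2 blocks (geometric multiplicity). These force block sizes [1, 1].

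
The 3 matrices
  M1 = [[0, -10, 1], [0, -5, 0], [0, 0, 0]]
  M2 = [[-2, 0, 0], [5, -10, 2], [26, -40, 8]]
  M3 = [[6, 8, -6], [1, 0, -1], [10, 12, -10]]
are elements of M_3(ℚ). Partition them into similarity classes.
Characteristic polynomials: χ_{M1} = x^2(x + 5), χ_{M2} = x(x + 2)^2, χ_{M3} = x(x + 2)^2.

{M1}: invariant factors x^2(x + 5).

{M2, M3}: invariant factors x(x + 2)^2.

Matrices are similar if and only if their invariant-factor lists agree; the partition into similarity classes is {M1}, {M2, M3}.

2 classes: {M1}, {M2, M3}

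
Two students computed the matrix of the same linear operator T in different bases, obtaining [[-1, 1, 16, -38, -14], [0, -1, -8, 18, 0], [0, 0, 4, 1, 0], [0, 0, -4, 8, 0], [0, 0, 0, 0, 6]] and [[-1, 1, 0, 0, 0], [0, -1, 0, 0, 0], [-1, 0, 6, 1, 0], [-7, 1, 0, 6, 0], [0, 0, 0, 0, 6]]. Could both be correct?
Two matrices over a field are similar if and only if they have the same invariant factors.

Both A and B have characteristic polynomial (x - 6)^3(x + 1)^2 and minimal polynomial (x - 6)^2(x + 1)^2. Computing further, both have invariant factors x - 6, (x - 6)^2(x + 1)^2. Hence A and B are similar.

Yes.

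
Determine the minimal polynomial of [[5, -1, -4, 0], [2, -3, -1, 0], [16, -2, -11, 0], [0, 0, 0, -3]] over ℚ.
m_A(x) = (x + 3)^3

The characteristic polynomial factors as (x + 3)^4. The minimal polynomial is ∏(x - λ)^{k_λ} where k_λ is the size of the largest Jordan block at λ.

For λ = -3: rank(A + 3I) = 2, and the largest Jordan block has size 3 (the smallest k with rank((A + 3I)^k) = rank((A + 3I)^(k+1))).

So m_A(x) = (x + 3)^3.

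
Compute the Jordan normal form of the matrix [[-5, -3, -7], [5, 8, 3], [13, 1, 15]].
J = [[6, 1, 0], [0, 6, 1], [0, 0, 6]]

The characteristic polynomial is det(xI - A) = (x - 6)^3, so the eigenvalues are 6 (algebraic multiplicity 3).

For λ = 6: rank(A - 6I) = 2, rank((A - 6I)^2) = 1, rank((A - 6I)^3) = 0. The eigenspace has dimension 3 - 2 = 1, so there is 1 Jordan block; the rank sequence gives block sizes [3].

Assembling the blocks gives the Jordan form J above.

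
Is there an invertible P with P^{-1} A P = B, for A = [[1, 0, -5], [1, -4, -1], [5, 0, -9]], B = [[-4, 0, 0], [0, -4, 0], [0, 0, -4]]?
No.

Both have characteristic polynomial (x + 4)^3, but the minimal polynomial of A is (x + 4)^2 while the minimal polynomial of B is x + 4. The minimal polynomial is a similarity invariant, so A and B are not similar.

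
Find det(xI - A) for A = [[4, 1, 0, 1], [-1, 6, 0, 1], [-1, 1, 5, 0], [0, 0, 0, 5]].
χ_A(x) = (x - 5)^4

xI - A = [[x - 4, -1, 0, -1], [1, x - 6, 0, -1], [1, -1, x - 5, 0], [0, 0, 0, x - 5]].

Expanding det(xI - A) along the first row:
det(xI - A) = + (x - 4)·det([[x - 6, 0, -1], [-1, x - 5, 0], [0, 0, x - 5]]) - (-1)·det([[1, 0, -1], [1, x - 5, 0], [0, 0, x - 5]]) + (0)·det([[1, x - 6, -1], [1, -1, 0], [0, 0, x - 5]]) - (-1)·det([[1, x - 6, 0], [1, -1, x - 5], [0, 0, 0]]).

Evaluating gives χ_A(x) = x^4 - 20x^3 + 150x^2 - 500x + 625 = (x - 5)^4.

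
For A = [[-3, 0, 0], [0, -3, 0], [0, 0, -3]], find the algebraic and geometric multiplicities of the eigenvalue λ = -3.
algebraic multiplicity 3, geometric multiplicity 3

The characteristic polynomial is (x + 3)^3, so the factor x + 3 appears with exponent 3: the algebraic multiplicity is 3.

rank(A + 3I) = 0, so the eigenspace has dimension 3 - 0 = 3: the geometric multiplicity is 3.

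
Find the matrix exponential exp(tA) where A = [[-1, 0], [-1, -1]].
A has Jordan form J = [[-1, 1], [0, -1]] with A = PJP^{-1}, so e^{tA} = P e^{tJ} P^{-1}.

For a Jordan block J_k(λ), e^{tJ_k(λ)} = e^{λt} · (I + tN + t^2 N^2/2! + ... + t^{k-1} N^{k-1}/(k-1)!) where N is the nilpotent superdiagonal part.

Assembling the blocks and conjugating back gives the entries of e^{tA} as shown above.

e^{tA} = [[e^{-t}, 0], [-t*e^{-t}, e^{-t}]]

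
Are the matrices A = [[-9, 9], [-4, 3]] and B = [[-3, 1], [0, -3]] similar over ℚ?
Two matrices over a field are similar if and only if they have the same invariant factors.

Both A and B have characteristic polynomial (x + 3)^2 and minimal polynomial (x + 3)^2. Computing further, both have invariant factors (x + 3)^2. Hence A and B are similar.

Yes.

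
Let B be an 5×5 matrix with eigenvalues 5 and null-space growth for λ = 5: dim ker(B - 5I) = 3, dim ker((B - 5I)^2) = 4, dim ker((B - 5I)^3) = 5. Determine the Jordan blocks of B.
λ = 5: successive nullity increments [3, 1, 1] count blocks of size ≥ k; block sizes are [3, 1, 1].

Jordan blocks: (5, 3), (5, 1), (5, 1)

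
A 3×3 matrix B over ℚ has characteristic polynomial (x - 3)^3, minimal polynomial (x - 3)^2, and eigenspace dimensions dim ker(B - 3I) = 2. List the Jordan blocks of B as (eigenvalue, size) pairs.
Jordan blocks: (3, 2), (3, 1)

λ = 3: algebraic multiplicity 3 (exponent in χ_B), largest block size 2 (exponent in m_B), 2 blocks (geometric multiplicity). These force block sizes [2, 1].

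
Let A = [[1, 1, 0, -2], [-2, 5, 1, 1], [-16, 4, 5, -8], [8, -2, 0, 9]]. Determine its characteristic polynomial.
χ_A(x) = (x - 5)^4

xI - A = [[x - 1, -1, 0, 2], [2, x - 5, -1, -1], [16, -4, x - 5, 8], [-8, 2, 0, x - 9]].

Expanding det(xI - A) along the first row:
det(xI - A) = + (x - 1)·det([[x - 5, -1, -1], [-4, x - 5, 8], [2, 0, x - 9]]) - (-1)·det([[2, -1, -1], [16, x - 5, 8], [-8, 0, x - 9]]) + (0)·det([[2, x - 5, -1], [16, -4, 8], [-8, 2, x - 9]]) - (2)·det([[2, x - 5, -1], [16, -4, x - 5], [-8, 2, 0]]).

Evaluating gives χ_A(x) = x^4 - 20x^3 + 150x^2 - 500x + 625 = (x - 5)^4.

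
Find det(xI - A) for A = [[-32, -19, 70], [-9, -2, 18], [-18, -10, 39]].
xI - A = [[x + 32, 19, -70], [9, x + 2, -18], [18, 10, x - 39]].

Expanding det(xI - A) along the first row:
det(xI - A) = + (x + 32)·det([[x + 2, -18], [10, x - 39]]) - (19)·det([[9, -18], [18, x - 39]]) + (-70)·det([[9, x + 2], [18, 10]]).

Evaluating gives χ_A(x) = x^3 - 5x^2 + 7x - 3 = (x - 3)(x - 1)^2.

χ_A(x) = (x - 3)(x - 1)^2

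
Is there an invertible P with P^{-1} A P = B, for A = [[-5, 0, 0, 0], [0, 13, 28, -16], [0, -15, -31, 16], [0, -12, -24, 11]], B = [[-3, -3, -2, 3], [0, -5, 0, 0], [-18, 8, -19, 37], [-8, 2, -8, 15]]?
No.

Both have characteristic polynomial (x + 1)^2(x + 5)^2, but the minimal polynomial of A is (x + 1)^2(x + 5) while the minimal polynomial of B is (x + 1)^2(x + 5)^2. The minimal polynomial is a similarity invariant, so A and B are not similar.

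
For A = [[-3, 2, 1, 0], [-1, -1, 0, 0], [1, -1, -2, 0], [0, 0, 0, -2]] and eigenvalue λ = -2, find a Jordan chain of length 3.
We seek v_1 ∈ ker((A + 2I)^3) \ ker((A + 2I)^2), then set v_{i+1} = (A + 2I) v_i.

One such chain is v_1 = [[0, 1, 0, 0]]^T, v_2 = [[2, 1, -1, 0]]^T, v_3 = [[-1, -1, 1, 0]]^T. Check: (A + 2I) v_3 = [[0, 0, 0, 0]]^T = 0.

v_1 = [[0, 1, 0, 0]]^T, v_2 = [[2, 1, -1, 0]]^T, v_3 = [[-1, -1, 1, 0]]^T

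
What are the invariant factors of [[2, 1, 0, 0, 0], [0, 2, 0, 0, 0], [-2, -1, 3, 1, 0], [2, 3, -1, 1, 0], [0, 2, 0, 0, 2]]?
x - 2, (x - 2)^2, (x - 2)^2

The Jordan structure of A has elementary divisors (x - 2)^2, (x - 2)^2, (x - 2). Arranging the block sizes at each eigenvalue in decreasing order and taking row products gives the invariant factors.

Invariant factors (smallest first, each dividing the next): x - 2, (x - 2)^2, (x - 2)^2.

Check: the last factor (x - 2)^2 is the minimal polynomial, and the product (x - 2)^5 is the characteristic polynomial.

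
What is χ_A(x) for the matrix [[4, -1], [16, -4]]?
xI - A = [[x - 4, 1], [-16, x + 4]].

Expanding det(xI - A) along the first row:
det(xI - A) = + (x - 4)·det([[x + 4]]) - (1)·det([[-16]]).

Evaluating gives χ_A(x) = x^2.

χ_A(x) = x^2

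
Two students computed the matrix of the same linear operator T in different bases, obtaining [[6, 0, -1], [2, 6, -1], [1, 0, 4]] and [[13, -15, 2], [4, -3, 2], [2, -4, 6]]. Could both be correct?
Two matrices over a field are similar if and only if they have the same invariant factors.

Both A and B have characteristic polynomial (x - 6)(x - 5)^2 and minimal polynomial (x - 6)(x - 5)^2. Computing further, both have invariant factors (x - 6)(x - 5)^2. Hence A and B are similar.

Yes.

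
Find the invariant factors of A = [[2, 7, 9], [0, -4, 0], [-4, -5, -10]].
(x + 4)^3

The Jordan structure of A has elementary divisors (x + 4)^3. Arranging the block sizes at each eigenvalue in decreasing order and taking row products gives the invariant factors.

Invariant factors (smallest first, each dividing the next): (x + 4)^3.

Check: the last factor (x + 4)^3 is the minimal polynomial, and the product (x + 4)^3 is the characteristic polynomial.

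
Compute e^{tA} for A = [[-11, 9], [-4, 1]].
e^{tA} = [[(1 - 6*t)*e^{-5*t}, 9*t*e^{-5*t}], [-4*t*e^{-5*t}, (6*t + 1)*e^{-5*t}]]

A has Jordan form J = [[-5, 1], [0, -5]] with A = PJP^{-1}, so e^{tA} = P e^{tJ} P^{-1}.

For a Jordan block J_k(λ), e^{tJ_k(λ)} = e^{λt} · (I + tN + t^2 N^2/2! + ... + t^{k-1} N^{k-1}/(k-1)!) where N is the nilpotent superdiagonal part.

Assembling the blocks and conjugating back gives the entries of e^{tA} as shown above.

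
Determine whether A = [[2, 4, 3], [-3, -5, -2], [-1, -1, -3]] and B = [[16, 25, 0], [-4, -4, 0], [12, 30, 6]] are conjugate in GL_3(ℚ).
trace(A) = -6 but trace(B) = 18. The trace is a similarity invariant, so A and B are not similar.

No.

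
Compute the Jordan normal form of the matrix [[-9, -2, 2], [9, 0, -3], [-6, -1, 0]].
The characteristic polynomial is det(xI - A) = (x + 3)^3, so the eigenvalues are -3 (algebraic multiplicity 3).

For λ = -3: rank(A + 3I) = 2, rank((A + 3I)^2) = 1, rank((A + 3I)^3) = 0. The eigenspace has dimension 3 - 2 = 1, so there is 1 Jordan block; the rank sequence gives block sizes [3].

Assembling the blocks gives the Jordan form J above.

J = [[-3, 1, 0], [0, -3, 1], [0, 0, -3]]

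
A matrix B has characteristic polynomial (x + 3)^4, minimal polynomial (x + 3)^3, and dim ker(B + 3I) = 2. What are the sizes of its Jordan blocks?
Jordan blocks: (-3, 3), (-3, 1)

λ = -3: algebraic multiplicity 4 (exponent in χ_B), largest block size 3 (exponent in m_B), 2 blocks (geometric multiplicity). These force block sizes [3, 1].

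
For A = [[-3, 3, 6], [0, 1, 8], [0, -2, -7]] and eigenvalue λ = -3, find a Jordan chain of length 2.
We seek v_1 ∈ ker((A + 3I)^2) \ ker(A + 3I), then set v_{i+1} = (A + 3I) v_i.

One such chain is v_1 = [[0, 1, 0]]^T, v_2 = [[3, 4, -2]]^T. Check: (A + 3I) v_2 = [[0, 0, 0]]^T = 0.

v_1 = [[0, 1, 0]]^T, v_2 = [[3, 4, -2]]^T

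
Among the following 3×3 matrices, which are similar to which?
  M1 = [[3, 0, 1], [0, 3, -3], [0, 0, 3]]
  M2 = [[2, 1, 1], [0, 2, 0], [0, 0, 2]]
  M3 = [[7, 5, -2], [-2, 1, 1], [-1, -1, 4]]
Characteristic polynomials: χ_{M1} = (x - 3)^3, χ_{M2} = (x - 2)^3, χ_{M3} = (x - 4)^3.

{M1}: invariant factors x - 3, (x - 3)^2.

{M2}: invariant factors x - 2, (x - 2)^2.

{M3}: invariant factors (x - 4)^3.

Matrices are similar if and only if their invariant-factor lists agree; the partition into similarity classes is {M1}, {M2}, {M3}.

3 classes: {M1}, {M2}, {M3}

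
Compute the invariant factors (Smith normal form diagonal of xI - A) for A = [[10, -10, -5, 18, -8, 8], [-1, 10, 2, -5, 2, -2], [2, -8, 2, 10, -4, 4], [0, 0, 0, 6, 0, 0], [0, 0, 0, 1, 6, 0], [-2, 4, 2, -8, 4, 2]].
x - 6, (x - 6)^2, (x - 6)^3

The Jordan structure of A has elementary divisors (x - 6)^3, (x - 6)^2, (x - 6). Arranging the block sizes at each eigenvalue in decreasing order and taking row products gives the invariant factors.

Invariant factors (smallest first, each dividing the next): x - 6, (x - 6)^2, (x - 6)^3.

Check: the last factor (x - 6)^3 is the minimal polynomial, and the product (x - 6)^6 is the characteristic polynomial.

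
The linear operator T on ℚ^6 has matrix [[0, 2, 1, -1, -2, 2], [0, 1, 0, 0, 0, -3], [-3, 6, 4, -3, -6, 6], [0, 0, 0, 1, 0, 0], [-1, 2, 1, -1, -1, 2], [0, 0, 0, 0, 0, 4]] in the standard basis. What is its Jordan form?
The characteristic polynomial is det(xI - A) = (x - 4)(x - 1)^5, so the eigenvalues are 1 (algebraic multiplicity 5), 4 (algebraic multiplicity 1).

For λ = 1: rank(A - I) = 2, rank((A - I)^2) = 1. The eigenspace has dimension 6 - 2 = 4, so there are 4 Jordan blocks; the rank sequence gives block sizes [2, 1, 1, 1].

For λ = 4: algebraic multiplicity 1 gives one 1×1 block.

Assembling the blocks gives the Jordan form J above.

J = [[1, 1, 0, 0, 0, 0], [0, 1, 0, 0, 0, 0], [0, 0, 1, 0, 0, 0], [0, 0, 0, 1, 0, 0], [0, 0, 0, 0, 1, 0], [0, 0, 0, 0, 0, 4]]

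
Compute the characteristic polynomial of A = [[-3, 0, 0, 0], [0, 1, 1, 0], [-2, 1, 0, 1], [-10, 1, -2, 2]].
χ_A(x) = (x - 1)^3(x + 3)

xI - A = [[x + 3, 0, 0, 0], [0, x - 1, -1, 0], [2, -1, x, -1], [10, -1, 2, x - 2]].

Expanding det(xI - A) along the first row:
det(xI - A) = + (x + 3)·det([[x - 1, -1, 0], [-1, x, -1], [-1, 2, x - 2]]) - (0)·det([[0, -1, 0], [2, x, -1], [10, 2, x - 2]]) + (0)·det([[0, x - 1, 0], [2, -1, -1], [10, -1, x - 2]]) - (0)·det([[0, x - 1, -1], [2, -1, x], [10, -1, 2]]).

Evaluating gives χ_A(x) = x^4 - 6x^2 + 8x - 3 = (x - 1)^3(x + 3).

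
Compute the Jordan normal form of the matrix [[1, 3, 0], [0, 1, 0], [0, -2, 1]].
J = [[1, 1, 0], [0, 1, 0], [0, 0, 1]]

The characteristic polynomial is det(xI - A) = (x - 1)^3, so the eigenvalues are 1 (algebraic multiplicity 3).

For λ = 1: rank(A - I) = 1, rank((A - I)^2) = 0. The eigenspace has dimension 3 - 1 = 2, so there are 2 Jordan blocks; the rank sequence gives block sizes [2, 1].

Assembling the blocks gives the Jordan form J above.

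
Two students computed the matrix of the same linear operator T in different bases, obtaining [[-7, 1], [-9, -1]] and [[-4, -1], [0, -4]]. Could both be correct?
Yes.

Two matrices over a field are similar if and only if they have the same invariant factors.

Both A and B have characteristic polynomial (x + 4)^2 and minimal polynomial (x + 4)^2. Computing further, both have invariant factors (x + 4)^2. Hence A and B are similar.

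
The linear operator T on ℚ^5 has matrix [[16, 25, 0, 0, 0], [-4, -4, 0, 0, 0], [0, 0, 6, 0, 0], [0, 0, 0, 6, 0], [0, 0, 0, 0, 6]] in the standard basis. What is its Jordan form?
J = [[6, 1, 0, 0, 0], [0, 6, 0, 0, 0], [0, 0, 6, 0, 0], [0, 0, 0, 6, 0], [0, 0, 0, 0, 6]]

The characteristic polynomial is det(xI - A) = (x - 6)^5, so the eigenvalues are 6 (algebraic multiplicity 5).

For λ = 6: rank(A - 6I) = 1, rank((A - 6I)^2) = 0. The eigenspace has dimension 5 - 1 = 4, so there are 4 Jordan blocks; the rank sequence gives block sizes [2, 1, 1, 1].

Assembling the blocks gives the Jordan form J above.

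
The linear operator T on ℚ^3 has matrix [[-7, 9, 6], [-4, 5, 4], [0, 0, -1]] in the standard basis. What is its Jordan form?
The characteristic polynomial is det(xI - A) = (x + 1)^3, so the eigenvalues are -1 (algebraic multiplicity 3).

For λ = -1: rank(A + I) = 1, rank((A + I)^2) = 0. The eigenspace has dimension 3 - 1 = 2, so there are 2 Jordan blocks; the rank sequence gives block sizes [2, 1].

Assembling the blocks gives the Jordan form J above.

J = [[-1, 1, 0], [0, -1, 0], [0, 0, -1]]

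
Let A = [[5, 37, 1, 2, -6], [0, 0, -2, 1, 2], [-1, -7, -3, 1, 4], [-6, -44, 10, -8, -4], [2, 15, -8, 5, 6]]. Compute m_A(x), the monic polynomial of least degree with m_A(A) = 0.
m_A(x) = x^3

The characteristic polynomial factors as x^5. The minimal polynomial is ∏(x - λ)^{k_λ} where k_λ is the size of the largest Jordan block at λ.

For λ = 0: rank(A) = 3, and the largest Jordan block has size 3 (the smallest k with rank(A^k) = rank(A^(k+1))).

So m_A(x) = x^3.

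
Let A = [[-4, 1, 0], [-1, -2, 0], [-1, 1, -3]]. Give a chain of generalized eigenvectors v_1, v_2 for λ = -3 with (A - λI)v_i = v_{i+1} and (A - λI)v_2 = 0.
We seek v_1 ∈ ker((A + 3I)^2) \ ker(A + 3I), then set v_{i+1} = (A + 3I) v_i.

One such chain is v_1 = [[-1, 0, -1]]^T, v_2 = [[1, 1, 1]]^T. Check: (A + 3I) v_2 = [[0, 0, 0]]^T = 0.

v_1 = [[-1, 0, -1]]^T, v_2 = [[1, 1, 1]]^T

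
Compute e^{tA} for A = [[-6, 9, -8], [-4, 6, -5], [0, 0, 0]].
e^{tA} = [[1 - 6*t, 9*t, t*(3*t - 16)/2], [-4*t, 6*t + 1, t*(t - 5)], [0, 0, 1]]

A has Jordan form J = [[0, 1, 0], [0, 0, 1], [0, 0, 0]] with A = PJP^{-1}, so e^{tA} = P e^{tJ} P^{-1}.

For a Jordan block J_k(λ), e^{tJ_k(λ)} = e^{λt} · (I + tN + t^2 N^2/2! + ... + t^{k-1} N^{k-1}/(k-1)!) where N is the nilpotent superdiagonal part.

Assembling the blocks and conjugating back gives the entries of e^{tA} as shown above.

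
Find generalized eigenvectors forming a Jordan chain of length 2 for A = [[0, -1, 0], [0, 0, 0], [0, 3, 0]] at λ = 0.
v_1 = [[1, 1, -1]]^T, v_2 = [[-1, 0, 3]]^T

We seek v_1 ∈ ker(A^2) \ ker(A), then set v_{i+1} = A v_i.

One such chain is v_1 = [[1, 1, -1]]^T, v_2 = [[-1, 0, 3]]^T. Check: A v_2 = [[0, 0, 0]]^T = 0.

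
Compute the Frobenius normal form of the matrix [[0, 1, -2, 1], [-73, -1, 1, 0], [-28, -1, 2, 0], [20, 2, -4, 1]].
The invariant factors of A (the non-unit diagonal entries of the Smith normal form of xI - A over ℚ[x]) are (x - 2)(x^3 - 3x + 4), each dividing the next. The characteristic polynomial is their product, (x - 2)(x^3 - 3x + 4).

The rational canonical form is the block-diagonal matrix of companion matrices C(f_i):
R = [[0, 0, 0, 8], [1, 0, 0, -10], [0, 1, 0, 3], [0, 0, 1, 2]].

Note the characteristic polynomial does not split into linear factors over ℚ, so A has no Jordan form over ℚ; the rational canonical form exists over any field.

R = [[0, 0, 0, 8], [1, 0, 0, -10], [0, 1, 0, 3], [0, 0, 1, 2]]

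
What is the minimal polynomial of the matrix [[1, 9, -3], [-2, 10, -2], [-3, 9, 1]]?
The characteristic polynomial factors as (x - 4)^3. The minimal polynomial is ∏(x - λ)^{k_λ} where k_λ is the size of the largest Jordan block at λ.

For λ = 4: rank(A - 4I) = 1, and the largest Jordan block has size 2 (the smallest k with rank((A - 4I)^k) = rank((A - 4I)^(k+1))).

So m_A(x) = (x - 4)^2.

m_A(x) = (x - 4)^2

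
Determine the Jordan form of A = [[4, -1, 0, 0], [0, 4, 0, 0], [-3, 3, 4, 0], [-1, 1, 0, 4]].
J = [[4, 1, 0, 0], [0, 4, 1, 0], [0, 0, 4, 0], [0, 0, 0, 4]]

The characteristic polynomial is det(xI - A) = (x - 4)^4, so the eigenvalues are 4 (algebraic multiplicity 4).

For λ = 4: rank(A - 4I) = 2, rank((A - 4I)^2) = 1, rank((A - 4I)^3) = 0. The eigenspace has dimension 4 - 2 = 2, so there are 2 Jordan blocks; the rank sequence gives block sizes [3, 1].

Assembling the blocks gives the Jordan form J above.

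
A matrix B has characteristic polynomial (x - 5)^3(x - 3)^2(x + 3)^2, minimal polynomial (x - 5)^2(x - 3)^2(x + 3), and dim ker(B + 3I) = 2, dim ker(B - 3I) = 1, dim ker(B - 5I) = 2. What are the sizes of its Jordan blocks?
λ = -3: algebraic multiplicity 2 (exponent in χ_B), largest block size 1 (exponent in m_B), 2 blocks (geometric multiplicity). These force block sizes [1, 1].
λ = 3: algebraic multiplicity 2 (exponent in χ_B), largest block size 2 (exponent in m_B), 1 block (geometric multiplicity). This forces block sizes [2].
λ = 5: algebraic multiplicity 3 (exponent in χ_B), largest block size 2 (exponent in m_B), 2 blocks (geometric multiplicity). These force block sizes [2, 1].

Jordan blocks: (-3, 1), (-3, 1), (3, 2), (5, 2), (5, 1)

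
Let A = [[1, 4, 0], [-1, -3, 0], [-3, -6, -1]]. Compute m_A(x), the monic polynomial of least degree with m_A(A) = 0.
m_A(x) = (x + 1)^2

The characteristic polynomial factors as (x + 1)^3. The minimal polynomial is ∏(x - λ)^{k_λ} where k_λ is the size of the largest Jordan block at λ.

For λ = -1: rank(A + I) = 1, and the largest Jordan block has size 2 (the smallest k with rank((A + I)^k) = rank((A + I)^(k+1))).

So m_A(x) = (x + 1)^2.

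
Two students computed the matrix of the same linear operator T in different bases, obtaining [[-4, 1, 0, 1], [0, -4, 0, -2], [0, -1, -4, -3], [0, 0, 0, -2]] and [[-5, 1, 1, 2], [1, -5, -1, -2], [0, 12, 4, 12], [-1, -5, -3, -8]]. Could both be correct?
Yes.

Two matrices over a field are similar if and only if they have the same invariant factors.

Both A and B have characteristic polynomial (x + 2)(x + 4)^3 and minimal polynomial (x + 2)(x + 4)^2. Computing further, both have invariant factors x + 4, (x + 2)(x + 4)^2. Hence A and B are similar.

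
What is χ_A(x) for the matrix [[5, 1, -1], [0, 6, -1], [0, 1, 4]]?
xI - A = [[x - 5, -1, 1], [0, x - 6, 1], [0, -1, x - 4]].

Expanding det(xI - A) along the first row:
det(xI - A) = + (x - 5)·det([[x - 6, 1], [-1, x - 4]]) - (-1)·det([[0, 1], [0, x - 4]]) + (1)·det([[0, x - 6], [0, -1]]).

Evaluating gives χ_A(x) = x^3 - 15x^2 + 75x - 125 = (x - 5)^3.

χ_A(x) = (x - 5)^3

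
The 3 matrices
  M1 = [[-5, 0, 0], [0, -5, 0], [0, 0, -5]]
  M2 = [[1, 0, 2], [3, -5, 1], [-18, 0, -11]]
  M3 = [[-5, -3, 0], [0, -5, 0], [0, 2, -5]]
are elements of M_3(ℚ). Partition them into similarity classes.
2 classes: {M1}, {M2, M3}

Characteristic polynomials: χ_{M1} = (x + 5)^3, χ_{M2} = (x + 5)^3, χ_{M3} = (x + 5)^3.

{M1}: invariant factors x + 5, x + 5, x + 5.

{M2, M3}: invariant factors x + 5, (x + 5)^2.

Matrices are similar if and only if their invariant-factor lists agree; the partition into similarity classes is {M1}, {M2, M3}.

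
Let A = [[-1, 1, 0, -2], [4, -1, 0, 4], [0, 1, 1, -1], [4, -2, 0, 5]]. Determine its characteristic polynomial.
χ_A(x) = (x - 1)^4

xI - A = [[x + 1, -1, 0, 2], [-4, x + 1, 0, -4], [0, -1, x - 1, 1], [-4, 2, 0, x - 5]].

Expanding det(xI - A) along the first row:
det(xI - A) = + (x + 1)·det([[x + 1, 0, -4], [-1, x - 1, 1], [2, 0, x - 5]]) - (-1)·det([[-4, 0, -4], [0, x - 1, 1], [-4, 0, x - 5]]) + (0)·det([[-4, x + 1, -4], [0, -1, 1], [-4, 2, x - 5]]) - (2)·det([[-4, x + 1, 0], [0, -1, x - 1], [-4, 2, 0]]).

Evaluating gives χ_A(x) = x^4 - 4x^3 + 6x^2 - 4x + 1 = (x - 1)^4.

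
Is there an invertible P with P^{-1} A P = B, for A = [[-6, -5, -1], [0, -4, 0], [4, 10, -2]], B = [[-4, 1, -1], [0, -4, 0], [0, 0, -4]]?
Two matrices over a field are similar if and only if they have the same invariant factors.

Both A and B have characteristic polynomial (x + 4)^3 and minimal polynomial (x + 4)^2. Computing further, both have invariant factors x + 4, (x + 4)^2. Hence A and B are similar.

Yes.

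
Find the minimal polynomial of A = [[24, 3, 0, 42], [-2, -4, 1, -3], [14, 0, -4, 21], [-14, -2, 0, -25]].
m_A(x) = (x - 3)(x + 4)^3

The characteristic polynomial factors as (x - 3)(x + 4)^3. The minimal polynomial is ∏(x - λ)^{k_λ} where k_λ is the size of the largest Jordan block at λ.

For λ = -4: rank(A + 4I) = 3, and the largest Jordan block has size 3 (the smallest k with rank((A + 4I)^k) = rank((A + 4I)^(k+1))).
For λ = 3: rank(A - 3I) = 3, and the largest Jordan block has size 1 (the smallest k with rank((A - 3I)^k) = rank((A - 3I)^(k+1))).

So m_A(x) = (x - 3)(x + 4)^3.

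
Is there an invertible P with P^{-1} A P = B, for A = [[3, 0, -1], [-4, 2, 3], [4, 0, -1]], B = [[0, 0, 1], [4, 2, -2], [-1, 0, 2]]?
Yes.

Two matrices over a field are similar if and only if they have the same invariant factors.

Both A and B have characteristic polynomial (x - 2)(x - 1)^2 and minimal polynomial (x - 2)(x - 1)^2. Computing further, both have invariant factors (x - 2)(x - 1)^2. Hence A and B are similar.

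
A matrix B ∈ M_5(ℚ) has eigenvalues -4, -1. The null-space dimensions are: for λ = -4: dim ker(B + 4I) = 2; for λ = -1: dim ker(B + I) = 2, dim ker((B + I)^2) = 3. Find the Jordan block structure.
λ = -4: successive nullity increments [2] count blocks of size ≥ k; block sizes are [1, 1].
λ = -1: successive nullity increments [2, 1] count blocks of size ≥ k; block sizes are [2, 1].

Jordan blocks: (-4, 1), (-4, 1), (-1, 2), (-1, 1)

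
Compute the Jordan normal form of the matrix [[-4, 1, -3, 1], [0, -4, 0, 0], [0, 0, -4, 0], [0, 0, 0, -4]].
The characteristic polynomial is det(xI - A) = (x + 4)^4, so the eigenvalues are -4 (algebraic multiplicity 4).

For λ = -4: rank(A + 4I) = 1, rank((A + 4I)^2) = 0. The eigenspace has dimension 4 - 1 = 3, so there are 3 Jordan blocks; the rank sequence gives block sizes [2, 1, 1].

Assembling the blocks gives the Jordan form J above.

J = [[-4, 1, 0, 0], [0, -4, 0, 0], [0, 0, -4, 0], [0, 0, 0, -4]]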